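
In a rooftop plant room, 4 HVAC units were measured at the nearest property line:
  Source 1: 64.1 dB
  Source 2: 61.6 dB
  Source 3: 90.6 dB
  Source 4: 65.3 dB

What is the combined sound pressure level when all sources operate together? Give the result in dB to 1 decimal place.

90.6 dB

Converting to relative power and adding: 10^(64.1/10) + 10^(61.6/10) + 10^(90.6/10) + 10^(65.3/10) = 1.156e+09.
Back to dB: 10·log₁₀ Σ = 90.6 dB.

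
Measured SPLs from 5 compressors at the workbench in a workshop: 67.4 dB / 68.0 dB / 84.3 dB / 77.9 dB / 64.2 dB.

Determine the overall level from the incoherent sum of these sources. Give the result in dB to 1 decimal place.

85.4 dB

Sum in the linear (power) domain: Σ 10^(Lᵢ/10) = 10^(67.4/10) + 10^(68.0/10) + 10^(84.3/10) + 10^(77.9/10) + 10^(64.2/10) = 3.452e+08.
L_total = 10·log₁₀(3.452e+08) = 85.4 dB.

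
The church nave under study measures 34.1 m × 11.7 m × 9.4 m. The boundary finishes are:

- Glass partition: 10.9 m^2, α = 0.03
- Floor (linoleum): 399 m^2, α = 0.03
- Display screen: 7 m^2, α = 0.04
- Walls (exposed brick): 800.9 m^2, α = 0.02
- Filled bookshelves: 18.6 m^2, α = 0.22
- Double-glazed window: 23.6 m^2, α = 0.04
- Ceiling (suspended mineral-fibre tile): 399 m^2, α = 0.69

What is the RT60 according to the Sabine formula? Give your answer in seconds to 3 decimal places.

1.954 s

A = Σ Sᵢαᵢ = 10.9×0.03 + 399×0.03 + 7×0.04 + 800.9×0.02 + 18.6×0.22 + 23.6×0.04 + 399×0.69 = 308.941 sabins.
V = 34.1·11.7·9.4 = 3750.318 m³.
RT60 = 0.161 · V / A = 0.161 × 3750.318 / 308.941 = 1.954 s.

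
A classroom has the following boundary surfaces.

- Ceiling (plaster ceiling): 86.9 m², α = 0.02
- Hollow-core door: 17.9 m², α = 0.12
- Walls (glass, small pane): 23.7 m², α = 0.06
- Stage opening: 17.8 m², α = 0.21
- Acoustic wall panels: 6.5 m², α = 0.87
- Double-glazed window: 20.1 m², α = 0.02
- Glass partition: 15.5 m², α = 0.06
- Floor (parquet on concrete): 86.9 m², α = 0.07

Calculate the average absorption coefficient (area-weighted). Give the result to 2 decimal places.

S = Σ Sᵢ = 86.9 + 17.9 + 23.7 + 17.8 + 6.5 + 20.1 + 15.5 + 86.9 = 275.3 m².
Σ(Sᵢαᵢ) = 86.9·0.02 + 17.9·0.12 + 23.7·0.06 + 17.8·0.21 + 6.5·0.87 + 20.1·0.02 + 15.5·0.06 + 86.9·0.07 = 22.116.
ᾱ = A/S = 0.08.

0.08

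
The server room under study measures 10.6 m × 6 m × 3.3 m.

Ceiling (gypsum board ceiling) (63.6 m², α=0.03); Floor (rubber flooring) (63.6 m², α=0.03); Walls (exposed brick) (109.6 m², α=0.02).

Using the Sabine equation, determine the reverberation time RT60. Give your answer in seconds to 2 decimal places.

5.62 sec

A = Σ Sᵢαᵢ = 63.6*0.03 + 63.6*0.03 + 109.6*0.02 = 6.008 sabins.
V = 10.6·6·3.3 = 209.88 m³.
RT60 = 0.161 · V / A = 0.161 × 209.88 / 6.008 = 5.62 s.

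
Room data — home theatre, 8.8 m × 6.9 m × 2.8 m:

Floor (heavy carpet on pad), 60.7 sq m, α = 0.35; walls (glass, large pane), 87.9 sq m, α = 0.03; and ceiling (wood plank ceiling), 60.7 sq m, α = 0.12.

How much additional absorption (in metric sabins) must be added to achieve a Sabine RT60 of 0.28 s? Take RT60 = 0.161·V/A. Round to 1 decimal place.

Total absorption A₁ = 60.7×0.35 + 87.9×0.03 + 60.7×0.12
  = 21.245 + 2.637 + 7.284 = 31.166 sq m sabins.
V = 170.016 m³. Required absorption A₂ = 0.161 × 170.016 / 0.28 = 97.759 sabins.
ΔA = A₂ − A₁ = 97.759 − 31.166 = 66.6 sabins.

66.6 sabins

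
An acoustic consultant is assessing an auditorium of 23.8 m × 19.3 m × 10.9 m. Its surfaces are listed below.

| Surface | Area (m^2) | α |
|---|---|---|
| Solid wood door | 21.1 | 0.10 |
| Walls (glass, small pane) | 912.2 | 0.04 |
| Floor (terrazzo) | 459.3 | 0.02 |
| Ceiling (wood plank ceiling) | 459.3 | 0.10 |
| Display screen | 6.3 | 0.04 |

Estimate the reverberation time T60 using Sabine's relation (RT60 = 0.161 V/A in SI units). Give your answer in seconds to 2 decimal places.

Equivalent absorption area: A = 21.1*0.10 + 912.2*0.04 + 459.3*0.02 + 459.3*0.10 + 6.3*0.04 = 93.966 m^2.
V = 23.8·19.3·10.9 = 5006.806 m³.
Sabine: RT60 = 0.161 × 5006.806 / 93.966 = 8.58 s.

8.58 s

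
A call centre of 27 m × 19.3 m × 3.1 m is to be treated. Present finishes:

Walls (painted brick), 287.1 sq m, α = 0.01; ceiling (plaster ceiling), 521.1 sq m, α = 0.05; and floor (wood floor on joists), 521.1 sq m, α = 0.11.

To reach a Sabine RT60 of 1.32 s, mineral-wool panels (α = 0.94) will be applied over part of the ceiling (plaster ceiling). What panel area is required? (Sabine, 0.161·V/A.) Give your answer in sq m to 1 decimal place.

Total absorption A₁ = 287.1×0.01 + 521.1×0.05 + 521.1×0.11
  = 2.871 + 26.055 + 57.321 = 86.247 sq m sabins.
Required A₂ = 0.161·1615.41/1.32 = 197.031 sabins.
ΔA needed = 197.031 − 86.247 = 110.784 sabins.
Each sq m of panel replacing the ceiling (plaster ceiling) adds (0.94 − 0.05) = 0.89 sabins.
Panel area = 110.784 / 0.89 = 124.5 sq m.

124.5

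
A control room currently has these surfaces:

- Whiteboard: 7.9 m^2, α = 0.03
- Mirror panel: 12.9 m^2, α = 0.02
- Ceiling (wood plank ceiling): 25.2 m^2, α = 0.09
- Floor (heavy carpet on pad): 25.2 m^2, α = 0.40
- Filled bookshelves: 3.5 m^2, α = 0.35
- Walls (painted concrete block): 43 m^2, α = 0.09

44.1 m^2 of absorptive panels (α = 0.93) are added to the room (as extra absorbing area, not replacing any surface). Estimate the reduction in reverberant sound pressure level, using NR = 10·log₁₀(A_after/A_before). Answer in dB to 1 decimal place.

Equivalent absorption area: A_before = 7.9·0.03 + 12.9·0.02 + 25.2·0.09 + 25.2·0.40 + 3.5·0.35 + 43·0.09 = 17.938 m^2.
Added absorption = 44.1 × 0.93 = 41.013 sabins.
A_after = 17.938 + 41.013 = 58.951 sabins.
Reduction = 10 log₁₀(A_after/A_before) = 10 log₁₀(3.2864) = 5.2 dB.

5.2 dB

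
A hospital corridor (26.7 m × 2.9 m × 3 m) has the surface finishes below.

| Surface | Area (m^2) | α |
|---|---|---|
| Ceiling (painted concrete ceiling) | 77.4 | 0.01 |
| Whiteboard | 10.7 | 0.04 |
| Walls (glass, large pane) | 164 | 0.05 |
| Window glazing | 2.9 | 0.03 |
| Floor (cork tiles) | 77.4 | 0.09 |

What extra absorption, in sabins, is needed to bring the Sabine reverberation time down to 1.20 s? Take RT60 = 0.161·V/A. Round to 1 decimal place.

14.7 sabins

Equivalent absorption area: A₁ = 77.4*0.01 + 10.7*0.04 + 164*0.05 + 2.9*0.03 + 77.4*0.09 = 16.455 m^2.
Target A₂ = 0.161·232.29/1.20 = 31.166 sabins (V = 232.29 m³).
Shortfall: 31.166 − 16.455 = 14.7 sabins.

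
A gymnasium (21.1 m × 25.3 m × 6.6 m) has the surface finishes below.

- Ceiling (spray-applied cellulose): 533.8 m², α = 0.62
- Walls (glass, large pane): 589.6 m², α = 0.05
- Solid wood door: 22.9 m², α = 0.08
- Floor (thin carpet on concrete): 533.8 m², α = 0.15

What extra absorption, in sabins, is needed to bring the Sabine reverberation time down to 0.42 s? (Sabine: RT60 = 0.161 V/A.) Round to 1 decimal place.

908.3 sabins

A₁ = Σ Sᵢαᵢ = 533.8*0.62 + 589.6*0.05 + 22.9*0.08 + 533.8*0.15 = 442.338 sabins.
V = 3523.278 m³. Required absorption A₂ = 0.161 × 3523.278 / 0.42 = 1350.590 sabins.
Shortfall: 1350.590 − 442.338 = 908.3 sabins.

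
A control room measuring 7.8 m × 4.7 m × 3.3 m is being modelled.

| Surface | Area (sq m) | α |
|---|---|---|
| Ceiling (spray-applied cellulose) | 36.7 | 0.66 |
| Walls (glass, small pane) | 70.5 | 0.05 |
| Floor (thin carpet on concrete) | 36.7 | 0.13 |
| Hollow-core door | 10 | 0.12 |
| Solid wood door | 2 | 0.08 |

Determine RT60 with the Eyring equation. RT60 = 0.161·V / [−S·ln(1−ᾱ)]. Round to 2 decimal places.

0.51 s

S = Σ Sᵢ = 155.9 sq m.
Absorption A = 36.7×0.66 + 70.5×0.05 + 36.7×0.13 + 10×0.12 + 2×0.08 = 33.878 sabins.
Mean coefficient ᾱ = A/S = 0.2173.
Eyring denominator: −S ln(1−ᾱ) = 38.196.
V = 7.8 × 4.7 × 3.3 = 120.978 m³.
T = 0.161·V/[−S·ln(1−ᾱ)] = 0.161·120.978/38.196 = 0.51 s.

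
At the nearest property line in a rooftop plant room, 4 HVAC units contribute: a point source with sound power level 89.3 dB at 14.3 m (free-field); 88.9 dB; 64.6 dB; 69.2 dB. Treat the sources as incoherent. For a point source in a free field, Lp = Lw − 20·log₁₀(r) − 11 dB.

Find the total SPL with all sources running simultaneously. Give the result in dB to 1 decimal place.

Source at 14.3 m: Lp = 89.3 − 20·log₁₀(14.3) − 11 = 55.2 dB.
Sum in the linear (power) domain: Σ 10^(Lᵢ/10) = 10^(55.2/10) + 10^(88.9/10) + 10^(64.6/10) + 10^(69.2/10) = 7.878e+08.
L_total = 10·log₁₀(7.878e+08) = 89.0 dB.

89.0 dB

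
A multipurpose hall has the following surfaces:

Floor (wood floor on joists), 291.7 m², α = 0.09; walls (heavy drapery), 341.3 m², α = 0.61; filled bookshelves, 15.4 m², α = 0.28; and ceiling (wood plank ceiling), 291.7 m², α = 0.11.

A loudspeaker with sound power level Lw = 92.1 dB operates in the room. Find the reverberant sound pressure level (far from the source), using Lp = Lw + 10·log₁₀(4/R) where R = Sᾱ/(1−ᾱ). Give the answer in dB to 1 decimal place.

A = 270.845 sabins; S = 940.1 m².
ᾱ = 0.2881, so room constant R = A/(1−ᾱ) = 380.454 m².
Lp = Lw + 10 log₁₀(4/R) = 92.1 -19.78 = 72.3 dB.

72.3 dB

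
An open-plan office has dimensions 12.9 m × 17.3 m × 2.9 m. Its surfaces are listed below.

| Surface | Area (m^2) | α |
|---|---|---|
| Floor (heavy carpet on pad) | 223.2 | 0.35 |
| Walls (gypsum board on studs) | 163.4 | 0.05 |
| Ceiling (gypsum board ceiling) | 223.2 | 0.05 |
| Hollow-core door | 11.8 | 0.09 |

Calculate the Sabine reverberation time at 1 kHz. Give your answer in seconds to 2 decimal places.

1.06 sec

Total absorption A = 223.2*0.35 + 163.4*0.05 + 223.2*0.05 + 11.8*0.09
  = 78.120 + 8.170 + 11.160 + 1.062 = 98.512 m^2 sabins.
V = 12.9·17.3·2.9 = 647.193 m³.
Sabine: RT60 = 0.161 × 647.193 / 98.512 = 1.06 s.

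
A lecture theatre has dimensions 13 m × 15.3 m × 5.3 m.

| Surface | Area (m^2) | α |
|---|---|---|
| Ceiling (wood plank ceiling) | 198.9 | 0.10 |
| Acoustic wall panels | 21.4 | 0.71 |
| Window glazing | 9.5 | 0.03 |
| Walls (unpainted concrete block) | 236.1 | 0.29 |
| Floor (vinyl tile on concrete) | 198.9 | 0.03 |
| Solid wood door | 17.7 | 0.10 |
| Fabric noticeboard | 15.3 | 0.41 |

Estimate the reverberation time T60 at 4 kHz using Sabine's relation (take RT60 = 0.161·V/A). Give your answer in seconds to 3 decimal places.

1.440 s

A = Σ Sᵢαᵢ = 198.9·0.10 + 21.4·0.71 + 9.5·0.03 + 236.1·0.29 + 198.9·0.03 + 17.7·0.10 + 15.3·0.41 = 117.848 sabins.
Volume V = 13 × 15.3 × 5.3 = 1054.17 m³.
Sabine: RT60 = 0.161 × 1054.17 / 117.848 = 1.440 s.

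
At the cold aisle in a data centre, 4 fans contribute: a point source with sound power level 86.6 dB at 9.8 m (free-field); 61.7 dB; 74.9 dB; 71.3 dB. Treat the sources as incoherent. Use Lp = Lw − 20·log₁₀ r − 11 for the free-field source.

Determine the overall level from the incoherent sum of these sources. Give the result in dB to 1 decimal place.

Source at 9.8 m: Lp = 86.6 − 20·log₁₀(9.8) − 11 = 55.8 dB.
Sum in the linear (power) domain: Σ 10^(Lᵢ/10) = 10^(55.8/10) + 10^(61.7/10) + 10^(74.9/10) + 10^(71.3/10) = 4.625e+07.
L_total = 10·log₁₀(4.625e+07) = 76.7 dB.

76.7 dB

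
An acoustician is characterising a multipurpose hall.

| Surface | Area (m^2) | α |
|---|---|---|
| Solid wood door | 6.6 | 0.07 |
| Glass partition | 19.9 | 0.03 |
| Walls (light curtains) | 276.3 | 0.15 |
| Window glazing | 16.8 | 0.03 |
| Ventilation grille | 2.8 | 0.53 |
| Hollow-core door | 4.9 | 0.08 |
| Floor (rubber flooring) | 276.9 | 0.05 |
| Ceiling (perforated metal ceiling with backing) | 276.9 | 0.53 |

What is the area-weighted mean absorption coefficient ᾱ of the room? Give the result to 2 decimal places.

Total surface area S = 881.1 m^2.
Weighted sum Σ Sα = 205.486.
ᾱ = 205.486 / 881.1 = 0.23.

0.23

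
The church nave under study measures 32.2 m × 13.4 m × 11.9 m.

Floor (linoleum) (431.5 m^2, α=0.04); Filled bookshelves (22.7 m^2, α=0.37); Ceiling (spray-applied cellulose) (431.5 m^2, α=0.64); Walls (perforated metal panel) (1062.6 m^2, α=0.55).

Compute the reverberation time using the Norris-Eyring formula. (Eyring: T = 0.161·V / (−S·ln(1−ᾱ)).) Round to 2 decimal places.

Total surface area S = 431.5 + 22.7 + 431.5 + 1062.6 = 1948.3 m^2.
Σ(Sᵢαᵢ) = 431.5×0.04 + 22.7×0.37 + 431.5×0.64 + 1062.6×0.55 = 886.249.
Mean coefficient ᾱ = A/S = 0.4549.
Eyring denominator: −S ln(1−ᾱ) = 1182.201.
V = 32.2 × 13.4 × 11.9 = 5134.612 m³.
T = 0.161·V/[−S·ln(1−ᾱ)] = 0.161·5134.612/1182.201 = 0.70 s.

0.70 s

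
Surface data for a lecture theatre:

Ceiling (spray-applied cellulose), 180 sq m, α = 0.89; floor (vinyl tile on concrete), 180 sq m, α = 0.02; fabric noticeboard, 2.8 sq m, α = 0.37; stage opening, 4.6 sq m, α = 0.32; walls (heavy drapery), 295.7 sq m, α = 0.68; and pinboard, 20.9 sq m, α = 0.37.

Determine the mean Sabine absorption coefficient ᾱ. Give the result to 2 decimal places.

Total surface area S = 684.0 sq m.
A = 180×0.89 + 180×0.02 + 2.8×0.37 + 4.6×0.32 + 295.7×0.68 + 20.9×0.37 = 375.117 sabins.
ᾱ = A/S = 0.55.

0.55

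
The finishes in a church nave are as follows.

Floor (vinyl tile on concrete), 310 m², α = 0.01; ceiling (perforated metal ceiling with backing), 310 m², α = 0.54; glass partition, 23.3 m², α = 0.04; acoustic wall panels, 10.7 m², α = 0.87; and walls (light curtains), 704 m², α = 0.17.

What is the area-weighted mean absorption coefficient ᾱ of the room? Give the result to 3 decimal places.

S = Σ Sᵢ = 310 + 310 + 23.3 + 10.7 + 704 = 1358.0 m².
Σ(Sᵢαᵢ) = 310×0.01 + 310×0.54 + 23.3×0.04 + 10.7×0.87 + 704×0.17 = 300.421.
ᾱ = 300.421 / 1358.0 = 0.221.

0.221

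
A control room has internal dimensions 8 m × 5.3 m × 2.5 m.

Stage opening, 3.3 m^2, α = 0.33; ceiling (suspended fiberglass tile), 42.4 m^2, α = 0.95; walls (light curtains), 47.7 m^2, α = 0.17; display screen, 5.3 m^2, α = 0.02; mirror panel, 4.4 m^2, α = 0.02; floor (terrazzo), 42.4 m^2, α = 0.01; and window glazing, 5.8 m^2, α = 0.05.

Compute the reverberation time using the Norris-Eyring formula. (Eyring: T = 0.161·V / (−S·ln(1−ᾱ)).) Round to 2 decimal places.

S = Σ Sᵢ = 151.3 m^2.
Absorption A = 3.3×0.33 + 42.4×0.95 + 47.7×0.17 + 5.3×0.02 + 4.4×0.02 + 42.4×0.01 + 5.8×0.05 = 50.386 sabins.
ᾱ = 50.386 / 151.3 = 0.3330.
−S·ln(1−ᾱ) = −151.3 × ln(1 − 0.3330) = 61.271.
V = 8 × 5.3 × 2.5 = 106 m³.
RT60 = 0.161 × 106 / 61.271 = 0.28 s.

0.28 sec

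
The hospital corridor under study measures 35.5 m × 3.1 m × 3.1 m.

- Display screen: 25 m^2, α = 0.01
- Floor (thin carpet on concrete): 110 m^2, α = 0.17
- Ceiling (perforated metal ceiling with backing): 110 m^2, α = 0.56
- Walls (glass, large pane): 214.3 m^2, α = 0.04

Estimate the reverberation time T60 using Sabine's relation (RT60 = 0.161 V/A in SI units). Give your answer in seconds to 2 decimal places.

A = Σ Sᵢαᵢ = 25*0.01 + 110*0.17 + 110*0.56 + 214.3*0.04 = 89.122 sabins.
Room volume: 341.155 m³.
RT60 = 0.161 · V / A = 0.161 × 341.155 / 89.122 = 0.62 s.

0.62 seconds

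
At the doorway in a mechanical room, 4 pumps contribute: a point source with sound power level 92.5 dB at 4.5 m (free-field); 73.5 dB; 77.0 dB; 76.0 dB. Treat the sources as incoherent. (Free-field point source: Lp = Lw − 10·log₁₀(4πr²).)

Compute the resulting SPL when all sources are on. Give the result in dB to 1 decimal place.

Source at 4.5 m: Lp = 92.5 − 10·log₁₀(4π·4.5²) = 92.5 − 10·log₁₀(254.469) = 68.4 dB.
Σ 10^(Lᵢ/10) = 1.192e+08.
Back to dB: 10·log₁₀ Σ = 80.8 dB.

80.8 dB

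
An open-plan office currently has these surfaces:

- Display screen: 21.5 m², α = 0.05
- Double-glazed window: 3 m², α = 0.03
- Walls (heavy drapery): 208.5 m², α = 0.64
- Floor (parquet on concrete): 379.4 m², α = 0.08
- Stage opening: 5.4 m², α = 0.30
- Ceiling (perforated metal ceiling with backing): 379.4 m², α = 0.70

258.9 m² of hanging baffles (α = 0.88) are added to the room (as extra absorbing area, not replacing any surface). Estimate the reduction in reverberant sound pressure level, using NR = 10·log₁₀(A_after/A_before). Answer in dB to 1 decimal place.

A_before = Σ Sᵢαᵢ = 21.5×0.05 + 3×0.03 + 208.5×0.64 + 379.4×0.08 + 5.4×0.30 + 379.4×0.70 = 432.157 sabins.
Treatment contributes 258.9·0.88 = 227.832 sabins.
A_after = 432.157 + 227.832 = 659.989 sabins.
NR = 10·log₁₀(659.989/432.157) = 1.8 dB.

1.8 dB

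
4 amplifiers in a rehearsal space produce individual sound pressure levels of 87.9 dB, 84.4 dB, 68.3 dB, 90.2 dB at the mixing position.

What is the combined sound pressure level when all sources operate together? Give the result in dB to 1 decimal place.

Σ 10^(Lᵢ/10) = 1.946e+09.
Combined level = 10 log₁₀(1.946e+09) = 92.9 dB.

92.9 dB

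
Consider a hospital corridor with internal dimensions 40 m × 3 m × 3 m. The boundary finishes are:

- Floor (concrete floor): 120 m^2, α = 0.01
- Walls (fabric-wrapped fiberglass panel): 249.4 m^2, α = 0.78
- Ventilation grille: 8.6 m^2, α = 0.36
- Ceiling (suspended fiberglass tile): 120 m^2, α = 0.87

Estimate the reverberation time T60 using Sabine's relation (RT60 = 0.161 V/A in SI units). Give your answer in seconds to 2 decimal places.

Total absorption A = 120·0.01 + 249.4·0.78 + 8.6·0.36 + 120·0.87
  = 1.200 + 194.532 + 3.096 + 104.400 = 303.228 m^2 sabins.
Volume V = 40 × 3 × 3 = 360 m³.
T = 0.161 V/A = 0.161·360/303.228 = 0.19 s.

0.19 sec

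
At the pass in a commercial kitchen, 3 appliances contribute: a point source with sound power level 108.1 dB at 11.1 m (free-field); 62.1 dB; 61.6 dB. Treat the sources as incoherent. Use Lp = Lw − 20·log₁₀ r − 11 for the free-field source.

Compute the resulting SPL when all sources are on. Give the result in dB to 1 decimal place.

Source at 11.1 m: Lp = 108.1 − 20·log₁₀(11.1) − 11 = 76.2 dB.
Σ 10^(Lᵢ/10) = 4.475e+07.
L_total = 10·log₁₀(4.475e+07) = 76.5 dB.

76.5 dB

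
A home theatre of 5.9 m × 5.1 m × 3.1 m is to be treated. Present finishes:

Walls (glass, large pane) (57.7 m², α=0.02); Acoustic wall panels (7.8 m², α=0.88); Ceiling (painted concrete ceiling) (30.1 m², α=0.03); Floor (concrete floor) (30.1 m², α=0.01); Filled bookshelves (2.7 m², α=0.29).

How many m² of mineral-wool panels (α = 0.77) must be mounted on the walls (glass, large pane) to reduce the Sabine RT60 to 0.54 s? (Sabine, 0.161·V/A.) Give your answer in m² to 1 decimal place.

23.7

Summing Sᵢαᵢ: 1.154 + 6.864 + 0.903 + 0.301 + 0.783 → A₁ = 10.005 sabins.
V = 93.279 m³. Target absorption A₂ = 0.161 × 93.279 / 0.54 = 27.811 sabins.
ΔA needed = 27.811 − 10.005 = 17.806 sabins.
Net gain per m²: Δα = 0.77 − 0.02 = 0.75.
Panel area = 17.806 / 0.75 = 23.7 m².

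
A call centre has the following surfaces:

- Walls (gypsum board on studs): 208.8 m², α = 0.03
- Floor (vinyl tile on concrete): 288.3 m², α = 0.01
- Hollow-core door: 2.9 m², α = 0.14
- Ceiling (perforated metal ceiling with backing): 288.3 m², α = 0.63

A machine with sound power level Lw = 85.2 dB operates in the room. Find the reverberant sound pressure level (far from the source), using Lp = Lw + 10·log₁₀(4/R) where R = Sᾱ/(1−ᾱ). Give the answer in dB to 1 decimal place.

67.2 dB

A = 191.182 sabins; S = 788.3 m².
ᾱ = 0.2425, so room constant R = A/(1−ᾱ) = 252.385 m².
Lp = Lw + 10 log₁₀(4/R) = 85.2 -18.00 = 67.2 dB.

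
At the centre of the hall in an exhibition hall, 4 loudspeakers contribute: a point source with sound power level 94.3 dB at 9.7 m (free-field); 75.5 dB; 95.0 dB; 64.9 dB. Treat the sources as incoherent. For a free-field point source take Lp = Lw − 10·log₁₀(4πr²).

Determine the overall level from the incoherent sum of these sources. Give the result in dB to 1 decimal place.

Source at 9.7 m: Lp = 94.3 − 10·log₁₀(4π·9.7²) = 94.3 − 10·log₁₀(1182.370) = 63.6 dB.
Σ 10^(Lᵢ/10) = 3.203e+09.
Back to dB: 10·log₁₀ Σ = 95.1 dB.

95.1 dB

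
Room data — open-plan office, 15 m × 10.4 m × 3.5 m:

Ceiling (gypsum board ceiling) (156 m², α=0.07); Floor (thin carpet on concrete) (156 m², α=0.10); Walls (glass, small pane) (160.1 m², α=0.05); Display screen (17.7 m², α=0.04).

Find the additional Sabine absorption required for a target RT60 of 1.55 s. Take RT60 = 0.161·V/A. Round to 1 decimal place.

A₁ = Σ Sᵢαᵢ = 156·0.07 + 156·0.10 + 160.1·0.05 + 17.7·0.04 = 35.233 sabins.
V = 546 m³. Required absorption A₂ = 0.161 × 546 / 1.55 = 56.714 sabins.
Additional absorption ΔA = 56.714 − 35.233 = 21.5 sabins.

21.5 sabins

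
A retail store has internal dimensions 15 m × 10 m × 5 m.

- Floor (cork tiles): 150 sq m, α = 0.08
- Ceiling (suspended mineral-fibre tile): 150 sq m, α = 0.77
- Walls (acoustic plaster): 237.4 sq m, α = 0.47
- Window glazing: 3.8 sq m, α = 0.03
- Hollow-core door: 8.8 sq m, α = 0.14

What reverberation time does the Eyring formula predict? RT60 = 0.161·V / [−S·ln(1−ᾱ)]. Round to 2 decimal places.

0.38 seconds

Total surface area S = 150 + 150 + 237.4 + 3.8 + 8.8 = 550.0 sq m.
Σ(Sᵢαᵢ) = 150×0.08 + 150×0.77 + 237.4×0.47 + 3.8×0.03 + 8.8×0.14 = 240.424.
Mean coefficient ᾱ = A/S = 0.4371.
−S·ln(1−ᾱ) = −550.0 × ln(1 − 0.4371) = 316.059.
V = 15 × 10 × 5 = 750 m³.
RT60 = 0.161 × 750 / 316.059 = 0.38 s.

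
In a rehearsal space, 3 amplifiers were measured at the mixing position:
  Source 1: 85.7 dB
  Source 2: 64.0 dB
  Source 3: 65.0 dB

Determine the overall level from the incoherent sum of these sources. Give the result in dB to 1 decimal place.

Converting to relative power and adding: 10^(85.7/10) + 10^(64.0/10) + 10^(65.0/10) = 3.772e+08.
Combined level = 10 log₁₀(3.772e+08) = 85.8 dB.

85.8 dB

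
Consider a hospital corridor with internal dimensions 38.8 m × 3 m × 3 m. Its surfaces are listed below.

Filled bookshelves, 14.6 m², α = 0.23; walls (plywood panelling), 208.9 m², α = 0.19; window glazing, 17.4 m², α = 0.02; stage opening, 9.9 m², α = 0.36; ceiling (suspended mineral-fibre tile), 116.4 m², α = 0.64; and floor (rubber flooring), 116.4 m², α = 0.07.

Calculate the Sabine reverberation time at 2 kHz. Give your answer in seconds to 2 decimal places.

A = Σ Sᵢαᵢ = 14.6×0.23 + 208.9×0.19 + 17.4×0.02 + 9.9×0.36 + 116.4×0.64 + 116.4×0.07 = 129.605 sabins.
V = 38.8·3·3 = 349.2 m³.
T = 0.161 V/A = 0.161·349.2/129.605 = 0.43 s.

0.43 sec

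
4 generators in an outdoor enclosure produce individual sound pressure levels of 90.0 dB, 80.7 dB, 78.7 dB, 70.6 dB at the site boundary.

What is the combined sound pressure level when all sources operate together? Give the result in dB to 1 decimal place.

90.8 dB

Σ 10^(Lᵢ/10) = 1.203e+09.
L_total = 10·log₁₀(1.203e+09) = 90.8 dB.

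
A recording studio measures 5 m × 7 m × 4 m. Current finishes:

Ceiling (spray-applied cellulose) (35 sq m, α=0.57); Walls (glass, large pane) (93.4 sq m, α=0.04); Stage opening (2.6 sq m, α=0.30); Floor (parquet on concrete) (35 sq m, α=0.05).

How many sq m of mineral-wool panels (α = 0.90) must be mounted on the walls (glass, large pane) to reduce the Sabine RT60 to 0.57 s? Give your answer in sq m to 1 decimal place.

Total absorption A₁ = 35*0.57 + 93.4*0.04 + 2.6*0.30 + 35*0.05
  = 19.950 + 3.736 + 0.780 + 1.750 = 26.216 sq m sabins.
V = 140 m³. Target absorption A₂ = 0.161 × 140 / 0.57 = 39.544 sabins.
ΔA needed = 39.544 − 26.216 = 13.328 sabins.
Net gain per sq m: Δα = 0.90 − 0.04 = 0.86.
Area = ΔA/Δα = 13.328/0.86 = 15.5 sq m.

15.5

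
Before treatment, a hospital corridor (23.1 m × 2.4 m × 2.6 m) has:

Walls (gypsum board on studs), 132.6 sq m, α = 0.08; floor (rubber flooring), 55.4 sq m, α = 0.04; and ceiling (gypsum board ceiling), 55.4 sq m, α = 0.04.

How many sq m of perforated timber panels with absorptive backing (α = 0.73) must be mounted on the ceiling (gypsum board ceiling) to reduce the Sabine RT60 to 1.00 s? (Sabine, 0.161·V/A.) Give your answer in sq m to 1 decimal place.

11.8

Summing Sᵢαᵢ: 10.608 + 2.216 + 2.216 → A₁ = 15.040 sabins.
Required A₂ = 0.161·144.144/1.00 = 23.207 sabins.
ΔA needed = 23.207 − 15.040 = 8.167 sabins.
Net gain per sq m: Δα = 0.73 − 0.04 = 0.69.
Area = ΔA/Δα = 8.167/0.69 = 11.8 sq m.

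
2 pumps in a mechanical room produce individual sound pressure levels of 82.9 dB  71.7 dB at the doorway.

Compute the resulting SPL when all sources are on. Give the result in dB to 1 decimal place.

83.2 dB

Σ 10^(Lᵢ/10) = 2.098e+08.
L_total = 10·log₁₀(2.098e+08) = 83.2 dB.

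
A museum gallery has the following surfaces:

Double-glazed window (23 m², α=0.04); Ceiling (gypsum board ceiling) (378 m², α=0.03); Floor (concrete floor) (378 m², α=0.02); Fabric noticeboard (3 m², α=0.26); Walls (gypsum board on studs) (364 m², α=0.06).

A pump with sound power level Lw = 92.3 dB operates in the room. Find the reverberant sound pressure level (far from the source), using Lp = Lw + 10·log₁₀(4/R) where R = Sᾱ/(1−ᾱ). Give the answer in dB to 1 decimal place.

A = 42.440 sabins; S = 1146.0 m².
ᾱ = 42.440/1146.0 = 0.0370; R = Sᾱ/(1−ᾱ) = 42.440/(1−0.0370) = 44.071 m².
Lp = Lw + 10 log₁₀(4/R) = 92.3 -10.42 = 81.9 dB.

81.9 dB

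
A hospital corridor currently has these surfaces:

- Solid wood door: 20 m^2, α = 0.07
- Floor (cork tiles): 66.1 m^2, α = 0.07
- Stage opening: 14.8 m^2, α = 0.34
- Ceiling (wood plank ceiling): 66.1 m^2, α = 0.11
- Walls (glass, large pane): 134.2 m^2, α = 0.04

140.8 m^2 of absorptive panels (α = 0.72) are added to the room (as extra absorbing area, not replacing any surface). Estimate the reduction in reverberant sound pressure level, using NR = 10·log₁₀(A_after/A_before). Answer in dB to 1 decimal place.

Equivalent absorption area: A_before = 20·0.07 + 66.1·0.07 + 14.8·0.34 + 66.1·0.11 + 134.2·0.04 = 23.698 m^2.
Added absorption = 140.8 × 0.72 = 101.376 sabins.
A_after = 23.698 + 101.376 = 125.074 sabins.
Reduction = 10 log₁₀(A_after/A_before) = 10 log₁₀(5.2778) = 7.2 dB.

7.2 dB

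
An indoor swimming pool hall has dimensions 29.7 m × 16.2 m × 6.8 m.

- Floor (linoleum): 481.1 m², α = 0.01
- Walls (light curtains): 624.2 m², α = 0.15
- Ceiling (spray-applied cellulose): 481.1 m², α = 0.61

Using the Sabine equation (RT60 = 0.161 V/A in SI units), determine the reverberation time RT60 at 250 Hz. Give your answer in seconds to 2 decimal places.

1.34 s

A = Σ Sᵢαᵢ = 481.1*0.01 + 624.2*0.15 + 481.1*0.61 = 391.912 sabins.
Volume V = 29.7 × 16.2 × 6.8 = 3271.752 m³.
T = 0.161 V/A = 0.161·3271.752/391.912 = 1.34 s.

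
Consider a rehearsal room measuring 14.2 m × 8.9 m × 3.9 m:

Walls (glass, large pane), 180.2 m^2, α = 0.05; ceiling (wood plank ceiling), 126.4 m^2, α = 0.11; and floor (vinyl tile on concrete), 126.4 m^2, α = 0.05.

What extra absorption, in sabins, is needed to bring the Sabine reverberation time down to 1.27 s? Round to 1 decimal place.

33.2 sabins

Summing Sᵢαᵢ: 9.010 + 13.904 + 6.320 → A₁ = 29.234 sabins.
Target A₂ = 0.161·492.882/1.27 = 62.483 sabins (V = 492.882 m³).
ΔA = A₂ − A₁ = 62.483 − 29.234 = 33.2 sabins.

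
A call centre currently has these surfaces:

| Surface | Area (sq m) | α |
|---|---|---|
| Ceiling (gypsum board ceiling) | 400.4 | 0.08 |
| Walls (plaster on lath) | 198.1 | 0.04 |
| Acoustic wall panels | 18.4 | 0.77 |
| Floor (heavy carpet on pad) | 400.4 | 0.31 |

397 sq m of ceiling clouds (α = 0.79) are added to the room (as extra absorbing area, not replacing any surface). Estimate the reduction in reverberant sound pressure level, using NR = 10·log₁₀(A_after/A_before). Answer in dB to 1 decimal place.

4.4 dB

Equivalent absorption area: A_before = 400.4·0.08 + 198.1·0.04 + 18.4·0.77 + 400.4·0.31 = 178.248 sq m.
Added absorption = 397 × 0.79 = 313.630 sabins.
New total A_after = 491.878 sabins.
Reduction = 10 log₁₀(A_after/A_before) = 10 log₁₀(2.7595) = 4.4 dB.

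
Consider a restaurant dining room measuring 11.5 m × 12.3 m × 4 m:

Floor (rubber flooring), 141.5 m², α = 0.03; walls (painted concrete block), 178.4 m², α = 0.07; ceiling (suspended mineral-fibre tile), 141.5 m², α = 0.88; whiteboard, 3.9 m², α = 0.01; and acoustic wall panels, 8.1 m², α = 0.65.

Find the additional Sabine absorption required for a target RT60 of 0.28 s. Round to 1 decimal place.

Summing Sᵢαᵢ: 4.245 + 12.488 + 124.520 + 0.039 + 5.265 → A₁ = 146.557 sabins.
Target A₂ = 0.161·565.8/0.28 = 325.335 sabins (V = 565.8 m³).
Shortfall: 325.335 − 146.557 = 178.8 sabins.

178.8 sabins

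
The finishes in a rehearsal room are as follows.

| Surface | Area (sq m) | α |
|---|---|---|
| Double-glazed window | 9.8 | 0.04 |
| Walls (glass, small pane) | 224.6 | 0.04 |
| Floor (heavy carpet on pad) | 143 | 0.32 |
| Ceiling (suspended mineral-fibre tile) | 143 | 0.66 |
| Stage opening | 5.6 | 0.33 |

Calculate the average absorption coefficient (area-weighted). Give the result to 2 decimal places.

0.29

Total surface area S = 526.0 sq m.
A = 9.8×0.04 + 224.6×0.04 + 143×0.32 + 143×0.66 + 5.6×0.33 = 151.364 sabins.
ᾱ = 151.364 / 526.0 = 0.29.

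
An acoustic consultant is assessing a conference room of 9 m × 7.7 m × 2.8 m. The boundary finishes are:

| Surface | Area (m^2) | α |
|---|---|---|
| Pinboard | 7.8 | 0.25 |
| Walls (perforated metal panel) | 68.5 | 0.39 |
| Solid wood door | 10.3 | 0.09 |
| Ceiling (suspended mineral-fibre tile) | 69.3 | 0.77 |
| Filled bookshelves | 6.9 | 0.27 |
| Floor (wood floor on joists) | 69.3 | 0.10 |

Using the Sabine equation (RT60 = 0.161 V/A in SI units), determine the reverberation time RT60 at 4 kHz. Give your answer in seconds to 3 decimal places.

0.341 s

Equivalent absorption area: A = 7.8×0.25 + 68.5×0.39 + 10.3×0.09 + 69.3×0.77 + 6.9×0.27 + 69.3×0.10 = 91.746 m^2.
Room volume: 194.04 m³.
T = 0.161 V/A = 0.161·194.04/91.746 = 0.341 s.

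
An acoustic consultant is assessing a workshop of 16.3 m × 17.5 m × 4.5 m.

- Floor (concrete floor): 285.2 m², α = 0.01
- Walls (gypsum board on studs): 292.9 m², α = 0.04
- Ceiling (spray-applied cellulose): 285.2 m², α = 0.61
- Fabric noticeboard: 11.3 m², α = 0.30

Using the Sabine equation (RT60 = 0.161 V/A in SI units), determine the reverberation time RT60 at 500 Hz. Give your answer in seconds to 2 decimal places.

Summing Sᵢαᵢ: 2.852 + 11.716 + 173.972 + 3.390 → A = 191.930 sabins.
V = 16.3·17.5·4.5 = 1283.625 m³.
Sabine: RT60 = 0.161 × 1283.625 / 191.930 = 1.08 s.

1.08 s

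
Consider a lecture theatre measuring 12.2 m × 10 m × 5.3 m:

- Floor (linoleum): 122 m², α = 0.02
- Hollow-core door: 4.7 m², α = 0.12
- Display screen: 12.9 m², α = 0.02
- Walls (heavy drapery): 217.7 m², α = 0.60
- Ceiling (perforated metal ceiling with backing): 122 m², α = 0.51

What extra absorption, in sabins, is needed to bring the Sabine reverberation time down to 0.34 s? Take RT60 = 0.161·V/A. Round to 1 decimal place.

110.1 sabins

A₁ = Σ Sᵢαᵢ = 122×0.02 + 4.7×0.12 + 12.9×0.02 + 217.7×0.60 + 122×0.51 = 196.102 sabins.
Target A₂ = 0.161·646.6/0.34 = 306.184 sabins (V = 646.6 m³).
ΔA = A₂ − A₁ = 306.184 − 196.102 = 110.1 sabins.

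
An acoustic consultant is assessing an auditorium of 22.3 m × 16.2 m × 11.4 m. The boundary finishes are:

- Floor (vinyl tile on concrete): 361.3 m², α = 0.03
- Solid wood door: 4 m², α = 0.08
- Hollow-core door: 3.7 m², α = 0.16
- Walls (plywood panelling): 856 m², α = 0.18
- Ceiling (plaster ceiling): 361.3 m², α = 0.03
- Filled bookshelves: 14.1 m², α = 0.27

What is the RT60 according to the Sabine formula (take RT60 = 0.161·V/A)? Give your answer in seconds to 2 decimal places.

3.67 s

A = Σ Sᵢαᵢ = 361.3*0.03 + 4*0.08 + 3.7*0.16 + 856*0.18 + 361.3*0.03 + 14.1*0.27 = 180.477 sabins.
Room volume: 4118.364 m³.
RT60 = 0.161 · V / A = 0.161 × 4118.364 / 180.477 = 3.67 s.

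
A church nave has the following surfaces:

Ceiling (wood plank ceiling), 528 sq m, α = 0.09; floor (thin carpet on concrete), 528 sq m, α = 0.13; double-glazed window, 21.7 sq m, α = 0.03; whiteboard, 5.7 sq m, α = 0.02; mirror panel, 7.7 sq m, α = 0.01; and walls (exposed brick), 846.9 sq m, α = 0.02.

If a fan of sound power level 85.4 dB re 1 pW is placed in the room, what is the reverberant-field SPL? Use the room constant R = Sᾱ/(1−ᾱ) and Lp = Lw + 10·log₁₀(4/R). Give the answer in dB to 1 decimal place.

Σ(Sᵢαᵢ) = 528·0.09 + 528·0.13 + 21.7·0.03 + 5.7·0.02 + 7.7·0.01 + 846.9·0.02 = 133.940; total area S = 1938.0 sq m.
ᾱ = 0.0691, so room constant R = A/(1−ᾱ) = 143.882 sq m.
Lp = Lw + 10 log₁₀(4/R) = 85.4 -15.56 = 69.8 dB.

69.8 dB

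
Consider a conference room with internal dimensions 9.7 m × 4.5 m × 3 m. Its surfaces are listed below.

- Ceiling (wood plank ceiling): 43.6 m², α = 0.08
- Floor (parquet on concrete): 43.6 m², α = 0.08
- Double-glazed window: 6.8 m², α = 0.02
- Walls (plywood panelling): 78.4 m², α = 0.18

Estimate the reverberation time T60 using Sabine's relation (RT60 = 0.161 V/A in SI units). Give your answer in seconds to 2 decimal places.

0.99 s

Total absorption A = 43.6*0.08 + 43.6*0.08 + 6.8*0.02 + 78.4*0.18
  = 3.488 + 3.488 + 0.136 + 14.112 = 21.224 m² sabins.
V = 9.7·4.5·3 = 130.95 m³.
T = 0.161 V/A = 0.161·130.95/21.224 = 0.99 s.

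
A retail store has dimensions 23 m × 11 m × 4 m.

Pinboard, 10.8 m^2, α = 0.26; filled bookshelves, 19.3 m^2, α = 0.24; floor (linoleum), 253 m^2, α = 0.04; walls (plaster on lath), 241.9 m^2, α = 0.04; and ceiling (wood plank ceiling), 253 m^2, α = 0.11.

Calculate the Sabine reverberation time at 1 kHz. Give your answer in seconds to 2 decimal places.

Total absorption A = 10.8*0.26 + 19.3*0.24 + 253*0.04 + 241.9*0.04 + 253*0.11
  = 2.808 + 4.632 + 10.120 + 9.676 + 27.830 = 55.066 m^2 sabins.
Volume V = 23 × 11 × 4 = 1012 m³.
RT60 = 0.161 · V / A = 0.161 × 1012 / 55.066 = 2.96 s.

2.96 sec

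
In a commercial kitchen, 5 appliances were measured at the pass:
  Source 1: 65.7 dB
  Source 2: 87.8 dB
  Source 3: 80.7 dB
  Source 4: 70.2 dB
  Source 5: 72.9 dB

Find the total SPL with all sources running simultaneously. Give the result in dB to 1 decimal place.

Σ 10^(Lᵢ/10) = 7.537e+08.
L_total = 10·log₁₀(7.537e+08) = 88.8 dB.

88.8 dB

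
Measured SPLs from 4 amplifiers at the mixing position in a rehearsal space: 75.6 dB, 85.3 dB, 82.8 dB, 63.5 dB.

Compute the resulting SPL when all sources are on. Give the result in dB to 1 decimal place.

Σ 10^(Lᵢ/10) = 5.679e+08.
Back to dB: 10·log₁₀ Σ = 87.5 dB.

87.5 dB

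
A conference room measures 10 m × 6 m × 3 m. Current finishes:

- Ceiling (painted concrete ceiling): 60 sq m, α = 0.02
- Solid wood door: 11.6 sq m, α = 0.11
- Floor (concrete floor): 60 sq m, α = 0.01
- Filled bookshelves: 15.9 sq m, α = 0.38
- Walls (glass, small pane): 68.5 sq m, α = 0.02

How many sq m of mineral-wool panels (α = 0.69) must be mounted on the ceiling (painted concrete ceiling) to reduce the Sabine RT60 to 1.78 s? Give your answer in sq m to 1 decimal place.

A₁ = Σ Sᵢαᵢ = 60×0.02 + 11.6×0.11 + 60×0.01 + 15.9×0.38 + 68.5×0.02 = 10.488 sabins.
Required A₂ = 0.161·180/1.78 = 16.281 sabins.
Absorption to add: 16.281 − 10.488 = 5.793 sabins.
Net gain per sq m: Δα = 0.69 − 0.02 = 0.67.
Panel area = 5.793 / 0.67 = 8.6 sq m.

8.6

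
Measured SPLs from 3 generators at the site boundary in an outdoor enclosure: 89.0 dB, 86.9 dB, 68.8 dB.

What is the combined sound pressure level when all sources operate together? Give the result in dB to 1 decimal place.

Converting to relative power and adding: 10^(89.0/10) + 10^(86.9/10) + 10^(68.8/10) = 1.292e+09.
Back to dB: 10·log₁₀ Σ = 91.1 dB.

91.1 dB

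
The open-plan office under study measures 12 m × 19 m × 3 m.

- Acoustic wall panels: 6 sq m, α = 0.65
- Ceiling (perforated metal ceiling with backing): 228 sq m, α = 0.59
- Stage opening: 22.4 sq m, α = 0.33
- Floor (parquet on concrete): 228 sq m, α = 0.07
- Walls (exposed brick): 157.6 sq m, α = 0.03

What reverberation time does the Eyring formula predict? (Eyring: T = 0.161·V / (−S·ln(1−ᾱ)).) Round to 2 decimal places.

0.57 s

Total surface area S = 6 + 228 + 22.4 + 228 + 157.6 = 642.0 sq m.
Absorption A = 6·0.65 + 228·0.59 + 22.4·0.33 + 228·0.07 + 157.6·0.03 = 166.500 sabins.
Mean coefficient ᾱ = A/S = 0.2593.
−S·ln(1−ᾱ) = −642.0 × ln(1 − 0.2593) = 192.702.
V = 12 × 19 × 3 = 684 m³.
RT60 = 0.161 × 684 / 192.702 = 0.57 s.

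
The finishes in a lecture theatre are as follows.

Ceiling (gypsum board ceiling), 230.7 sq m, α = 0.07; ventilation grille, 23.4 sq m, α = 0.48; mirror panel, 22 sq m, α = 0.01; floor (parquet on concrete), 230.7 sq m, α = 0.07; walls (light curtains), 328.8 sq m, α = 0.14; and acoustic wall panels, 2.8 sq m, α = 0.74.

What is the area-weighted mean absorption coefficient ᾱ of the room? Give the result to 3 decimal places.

0.110

Total surface area S = 838.4 sq m.
Σ(Sᵢαᵢ) = 230.7×0.07 + 23.4×0.48 + 22×0.01 + 230.7×0.07 + 328.8×0.14 + 2.8×0.74 = 91.854.
ᾱ = 91.854 / 838.4 = 0.110.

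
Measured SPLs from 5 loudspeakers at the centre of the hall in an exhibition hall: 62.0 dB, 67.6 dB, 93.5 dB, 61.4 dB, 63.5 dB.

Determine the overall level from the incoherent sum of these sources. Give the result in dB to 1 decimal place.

Σ 10^(Lᵢ/10) = 2.25e+09.
Back to dB: 10·log₁₀ Σ = 93.5 dB.

93.5 dB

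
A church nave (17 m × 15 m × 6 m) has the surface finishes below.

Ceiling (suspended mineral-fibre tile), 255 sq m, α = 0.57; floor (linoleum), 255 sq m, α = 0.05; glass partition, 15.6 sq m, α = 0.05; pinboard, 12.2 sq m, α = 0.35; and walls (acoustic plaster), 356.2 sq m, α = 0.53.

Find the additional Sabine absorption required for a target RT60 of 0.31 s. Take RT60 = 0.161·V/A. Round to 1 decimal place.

Summing Sᵢαᵢ: 145.350 + 12.750 + 0.780 + 4.270 + 188.786 → A₁ = 351.936 sabins.
Target A₂ = 0.161·1530/0.31 = 794.613 sabins (V = 1530 m³).
Shortfall: 794.613 − 351.936 = 442.7 sabins.

442.7 sabins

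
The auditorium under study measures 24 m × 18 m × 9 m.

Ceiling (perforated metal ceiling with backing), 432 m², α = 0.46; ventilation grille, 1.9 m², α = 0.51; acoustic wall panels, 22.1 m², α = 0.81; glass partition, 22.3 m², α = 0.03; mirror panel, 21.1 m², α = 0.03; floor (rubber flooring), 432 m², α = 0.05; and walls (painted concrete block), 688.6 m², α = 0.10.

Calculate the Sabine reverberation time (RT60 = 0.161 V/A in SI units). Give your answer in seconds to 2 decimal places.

2.02 sec

Summing Sᵢαᵢ: 198.720 + 0.969 + 17.901 + 0.669 + 0.633 + 21.600 + 68.860 → A = 309.352 sabins.
Room volume: 3888 m³.
RT60 = 0.161 · V / A = 0.161 × 3888 / 309.352 = 2.02 s.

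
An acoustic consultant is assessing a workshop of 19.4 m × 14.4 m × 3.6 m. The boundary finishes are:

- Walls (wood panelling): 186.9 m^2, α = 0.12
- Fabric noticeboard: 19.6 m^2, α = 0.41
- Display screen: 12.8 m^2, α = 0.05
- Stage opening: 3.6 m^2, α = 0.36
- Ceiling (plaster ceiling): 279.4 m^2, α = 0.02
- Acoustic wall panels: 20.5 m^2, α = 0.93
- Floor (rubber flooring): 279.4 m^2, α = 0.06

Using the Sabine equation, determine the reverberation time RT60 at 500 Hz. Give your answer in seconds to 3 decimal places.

Equivalent absorption area: A = 186.9*0.12 + 19.6*0.41 + 12.8*0.05 + 3.6*0.36 + 279.4*0.02 + 20.5*0.93 + 279.4*0.06 = 73.817 m^2.
Room volume: 1005.696 m³.
T = 0.161 V/A = 0.161·1005.696/73.817 = 2.193 s.

2.193 s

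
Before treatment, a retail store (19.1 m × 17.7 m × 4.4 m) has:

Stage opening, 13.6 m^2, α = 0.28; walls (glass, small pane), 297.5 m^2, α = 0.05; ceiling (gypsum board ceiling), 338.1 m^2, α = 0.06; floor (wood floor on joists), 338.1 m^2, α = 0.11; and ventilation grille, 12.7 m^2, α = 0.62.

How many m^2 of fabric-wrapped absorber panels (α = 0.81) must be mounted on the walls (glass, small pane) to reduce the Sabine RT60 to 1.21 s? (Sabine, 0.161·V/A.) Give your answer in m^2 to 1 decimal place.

Total absorption A₁ = 13.6*0.28 + 297.5*0.05 + 338.1*0.06 + 338.1*0.11 + 12.7*0.62
  = 3.808 + 14.875 + 20.286 + 37.191 + 7.874 = 84.034 m^2 sabins.
Required A₂ = 0.161·1487.508/1.21 = 197.925 sabins.
Absorption to add: 197.925 − 84.034 = 113.891 sabins.
Each m^2 of panel replacing the walls (glass, small pane) adds (0.81 − 0.05) = 0.76 sabins.
Area = ΔA/Δα = 113.891/0.76 = 149.9 m^2.

149.9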